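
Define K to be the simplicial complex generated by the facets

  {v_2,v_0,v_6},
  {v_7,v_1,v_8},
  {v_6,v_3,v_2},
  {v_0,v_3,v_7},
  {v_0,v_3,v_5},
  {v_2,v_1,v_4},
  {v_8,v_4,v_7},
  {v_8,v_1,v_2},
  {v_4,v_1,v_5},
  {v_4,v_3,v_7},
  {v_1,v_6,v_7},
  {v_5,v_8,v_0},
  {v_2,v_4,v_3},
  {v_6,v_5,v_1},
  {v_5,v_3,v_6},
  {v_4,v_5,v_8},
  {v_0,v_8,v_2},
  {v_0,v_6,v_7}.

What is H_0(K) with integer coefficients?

H_0 ≅ Z.

K has 9 vertices, 27 edges, 18 triangles.
rank ∂_0 = 0, rank ∂_1 = 8 ⇒ b_0 = 9 − 0 − 8 = 1; all invariant factors of ∂_1 are 1 so no torsion. So H_0 ≅ Z.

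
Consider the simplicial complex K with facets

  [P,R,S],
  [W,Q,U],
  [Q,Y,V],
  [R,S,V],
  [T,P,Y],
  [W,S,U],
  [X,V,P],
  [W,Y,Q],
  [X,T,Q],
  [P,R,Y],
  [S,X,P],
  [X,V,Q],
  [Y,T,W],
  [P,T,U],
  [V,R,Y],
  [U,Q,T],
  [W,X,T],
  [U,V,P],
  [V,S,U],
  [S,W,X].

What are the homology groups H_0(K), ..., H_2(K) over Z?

H_0 ≅ Z,  H_1 ≅ Z ⊕ Z/2,  H_2 = 0.

Order the vertices as P < Q < R < S < T < U < V < W < X < Y. Listing each simplex with vertices in this order, K has dimension 2 with simplices:

  0-simplices (10): P, Q, R, S, T, U, V, W, X, Y
  1-simplices (30): PR, PS, PT, PU, PV, PX, PY, QT, QU, QV, QW, QX, QY, RS, RV, RY, SU, SV, SW, SX, TU, TW, TX, TY, UV, UW, VX, VY, WX, WY
  2-simplices (20): PRS, PRY, PSX, PTU, PTY, PUV, PVX, QTU, QTX, QUW, QVX, QVY, QWY, RSV, RVY, SUV, SUW, SWX, TWX, TWY

so the chain groups are C_0 ≅ Z^10, C_1 ≅ Z^30, C_2 ≅ Z^20.

∂_1: C_1 → C_0 sends each edge [p,q] (with p < q) to q − p.
The 10×30 boundary matrix has rank 9 and Smith normal form diag(1,1,1,1,1,1,1,1,1).

The boundary map ∂_2: C_2 → C_1 sends each 2-simplex [p,q,r] to [q,r] − [p,r] + [p,q]. For instance
  ∂QTX = TX − QX + QT,
  ∂PTU = TU − PU + PT.
This gives a 30×20 integer matrix of rank 20; reducing to Smith normal form yields diagonal entries (1,1,1,1,1,1,1,1,1,1,1,1,1,1,1,1,1,1,1,2).

From H_k ≅ ker(∂_k) / im(∂_{k+1}) we obtain:

  H_0: rank C_0 − rank ∂_1 = 10 − 9 = 1, and the invariant factors of ∂_1 are all 1, so H_0 ≅ Z.
  H_1: rank ker ∂_1 − rank ∂_2 = (30 − 9) − 20 = 1, and ∂_2 has invariant factor 2 > 1, so H_1 ≅ Z ⊕ Z/2.
  H_2: rank ker ∂_2 − rank ∂_3 = (20 − 20) − 0 = 0, and there is no ∂_3, so H_2 ≅ 0.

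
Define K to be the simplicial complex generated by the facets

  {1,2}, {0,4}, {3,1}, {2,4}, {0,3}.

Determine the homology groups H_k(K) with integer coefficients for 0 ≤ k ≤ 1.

H_0 = Z,  H_1 = Z.

Take the total order 0 < 1 < 2 < 3 < 4 on the vertex set. Then K (dimension 1) consists of the simplices:

  0-simplices (5): [0], [1], [2], [3], [4]
  1-simplices (5): [0,3], [0,4], [1,2], [1,3], [2,4]

giving chain groups C_0 ≅ Z^5, C_1 ≅ Z^5.

Boundary ∂_1: C_1 → C_0 is given by ∂[p,q] = [q] − [p]. For instance
  ∂[0,3] = [3] − [0].
The 5×5 boundary matrix has rank 4 and Smith normal form diag(1,1,1,1).

From H_k ≅ ker(∂_k) / im(∂_{k+1}) we obtain:

  H_0: rank C_0 − rank ∂_1 = 5 − 4 = 1, and the invariant factors of ∂_1 are all 1, so H_0 ≅ Z.
  H_1: rank ker ∂_1 − rank ∂_2 = (5 − 4) − 0 = 1, and there is no ∂_2, so H_1 ≅ Z.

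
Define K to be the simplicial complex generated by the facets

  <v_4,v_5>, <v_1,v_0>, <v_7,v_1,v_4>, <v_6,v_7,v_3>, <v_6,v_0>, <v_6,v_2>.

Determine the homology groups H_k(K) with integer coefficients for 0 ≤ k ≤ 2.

H_0 ≅ Z,  H_1 ≅ Z,  H_2 = 0.

Fix the vertex order v_0 < v_1 < v_2 < v_3 < v_4 < v_5 < v_6 < v_7 and write every simplex with vertices in increasing order. Then dim K = 2 and the simplices of K are:

  0-simplices (8): [v_0], [v_1], [v_2], [v_3], [v_4], [v_5], [v_6], [v_7]
  1-simplices (10): [v_0,v_1], [v_0,v_6], [v_1,v_4], [v_1,v_7], [v_2,v_6], [v_3,v_6], [v_3,v_7], [v_4,v_5], [v_4,v_7], [v_6,v_7]
  2-simplices (2): [v_1,v_4,v_7], [v_3,v_6,v_7]

Hence C_0 ≅ Z^8, C_1 ≅ Z^10, C_2 ≅ Z^2.

The boundary map ∂_1: C_1 → C_0 maps an edge to its endpoints' difference, ∂[p,q] = q − p. For instance
  ∂[v_3,v_6] = [v_6] − [v_3].
This gives a 8×10 integer matrix of rank 7; reducing to Smith normal form yields diagonal entries (1,1,1,1,1,1,1).

∂_2: C_2 → C_1 acts by ∂[p,q,r] = [q,r] − [p,r] + [p,q]. For instance
  ∂[v_1,v_4,v_7] = [v_4,v_7] − [v_1,v_7] + [v_1,v_4],
  ∂[v_3,v_6,v_7] = [v_6,v_7] − [v_3,v_7] + [v_3,v_6].
As a 10×2 matrix over Z this has rank 2, with invariant factors (1,1).

Reading off H_k = ker ∂_k / im ∂_{k+1}:

  H_0: rank C_0 − rank ∂_1 = 8 − 7 = 1, and the invariant factors of ∂_1 are all 1, so H_0 = Z.
  H_1: rank ker ∂_1 − rank ∂_2 = (10 − 7) − 2 = 1, and the invariant factors of ∂_2 are all 1, so H_1 = Z.
  H_2: rank ker ∂_2 − rank ∂_3 = (2 − 2) − 0 = 0, and there is no ∂_3, so H_2 = 0.

As a check, the Euler characteristic is 8 − 10 + 2 = 0, which agrees with 1 − 1 + 0 = 0.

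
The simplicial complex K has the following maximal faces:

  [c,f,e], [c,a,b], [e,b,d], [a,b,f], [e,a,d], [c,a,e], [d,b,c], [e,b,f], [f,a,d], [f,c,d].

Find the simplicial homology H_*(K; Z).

Fix the vertex order a < b < c < d < e < f and write every simplex with vertices in increasing order. Then dim K = 2 and the simplices of K are:

  0-simplices (6): a, b, c, d, e, f
  1-simplices (15): ab, ac, ad, ae, af, bc, bd, be, bf, cd, ce, cf, de, df, ef
  2-simplices (10): abc, abf, ace, ade, adf, bcd, bde, bef, cdf, cef

giving chain groups C_0 ≅ Z^6, C_1 ≅ Z^15, C_2 ≅ Z^10.

The boundary map ∂_1: C_1 → C_0 is given by ∂[p,q] = [q] − [p]. For instance
  ∂ef = f − e.
This gives a 6×15 integer matrix of rank 5; reducing to Smith normal form yields diagonal entries (1,1,1,1,1).

∂_2: C_2 → C_1 sends each 2-simplex [p,q,r] to [q,r] − [p,r] + [p,q]. For instance
  ∂bef = ef − bf + be,
  ∂adf = df − af + ad.
This gives a 15×10 integer matrix of rank 10; reducing to Smith normal form yields diagonal entries (1,1,1,1,1,1,1,1,1,2).

From H_k ≅ ker(∂_k) / im(∂_{k+1}) we obtain:

  H_0: rank C_0 − rank ∂_1 = 6 − 5 = 1, and the invariant factors of ∂_1 are all 1, so H_0 ≅ Z.
  H_1: rank ker ∂_1 − rank ∂_2 = (15 − 5) − 10 = 0, and ∂_2 has invariant factor 2 > 1, so H_1 ≅ Z/2.
  H_2: rank ker ∂_2 − rank ∂_3 = (10 − 10) − 0 = 0, and there is no ∂_3, so H_2 ≅ 0.

H_0 = Z,  H_1 = Z/2,  H_2 = 0.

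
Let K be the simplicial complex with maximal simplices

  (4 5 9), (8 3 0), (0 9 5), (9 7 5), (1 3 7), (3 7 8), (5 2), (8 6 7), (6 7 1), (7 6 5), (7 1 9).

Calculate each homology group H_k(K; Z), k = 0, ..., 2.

H_0 = Z,  H_1 = Z,  H_2 = 0.

We work with the vertex ordering 0 < 1 < 2 < 3 < 4 < 5 < 6 < 7 < 8 < 9. The simplices of K, each written with vertices in increasing order, are:

  0-simplices (10): [0], [1], [2], [3], [4], [5], [6], [7], [8], [9]
  1-simplices (20): [0,3], [0,5], [0,8], [0,9], [1,3], [1,6], [1,7], [1,9], [2,5], [3,7], [3,8], [4,5], [4,9], [5,6], [5,7], [5,9], [6,7], [6,8], [7,8], [7,9]
  2-simplices (10): [0,3,8], [0,5,9], [1,3,7], [1,6,7], [1,7,9], [3,7,8], [4,5,9], [5,6,7], [5,7,9], [6,7,8]

giving chain groups C_0 ≅ Z^10, C_1 ≅ Z^20, C_2 ≅ Z^10.

Boundary ∂_1: C_1 → C_0 maps an edge to its endpoints' difference, ∂[p,q] = q − p. For instance
  ∂[1,6] = [6] − [1].
The resulting 10×20 matrix has rank 9, and its Smith normal form has invariant factors (1,1,1,1,1,1,1,1,1).

The boundary map ∂_2: C_2 → C_1 sends each 2-simplex [p,q,r] to [q,r] − [p,r] + [p,q]. For instance
  ∂[0,5,9] = [5,9] − [0,9] + [0,5],
  ∂[1,7,9] = [7,9] − [1,9] + [1,7].
This gives a 20×10 integer matrix of rank 10; reducing to Smith normal form yields diagonal entries (1,1,1,1,1,1,1,1,1,1).

Now H_k = ker ∂_k / im ∂_{k+1}, so:

  H_0: rank C_0 − rank ∂_1 = 10 − 9 = 1, and the invariant factors of ∂_1 are all 1, so H_0 = Z.
  H_1: rank ker ∂_1 − rank ∂_2 = (20 − 9) − 10 = 1, and the invariant factors of ∂_2 are all 1, so H_1 = Z.
  H_2: rank ker ∂_2 − rank ∂_3 = (10 − 10) − 0 = 0, and there is no ∂_3, so H_2 = 0.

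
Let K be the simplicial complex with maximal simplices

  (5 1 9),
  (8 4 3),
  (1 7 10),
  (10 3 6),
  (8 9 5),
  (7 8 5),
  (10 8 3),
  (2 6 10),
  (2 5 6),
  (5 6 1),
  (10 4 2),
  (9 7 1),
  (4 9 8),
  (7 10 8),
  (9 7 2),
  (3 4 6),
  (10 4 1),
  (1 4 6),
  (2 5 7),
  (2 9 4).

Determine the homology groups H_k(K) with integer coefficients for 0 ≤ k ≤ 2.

H_0 ≅ Z,  H_1 ≅ Z × Z/2,  H_2 = 0.

Order the vertices as 1 < 2 < 3 < 4 < 5 < 6 < 7 < 8 < 9 < 10. Listing each simplex with vertices in this order, K has dimension 2 with simplices:

  0-simplices (10): [1], [2], [3], [4], [5], [6], [7], [8], [9], [10]
  1-simplices (30): (30 of them)
  2-simplices (20): (20 of them)

Hence C_0 ≅ Z^10, C_1 ≅ Z^30, C_2 ≅ Z^20.

∂_1: C_1 → C_0 maps an edge to its endpoints' difference, ∂[p,q] = q − p.
The resulting 10×30 matrix has rank 9, and its Smith normal form has invariant factors (1,1,1,1,1,1,1,1,1).

Boundary ∂_2: C_2 → C_1 acts by ∂[p,q,r] = [q,r] − [p,r] + [p,q]. For instance
  ∂[2,4,9] = [4,9] − [2,9] + [2,4],
  ∂[3,8,10] = [8,10] − [3,10] + [3,8].
As a 30×20 matrix over Z this has rank 20, with invariant factors (1,1,1,1,1,1,1,1,1,1,1,1,1,1,1,1,1,1,1,2).

Reading off H_k = ker ∂_k / im ∂_{k+1}:

  H_0: rank C_0 − rank ∂_1 = 10 − 9 = 1, and the invariant factors of ∂_1 are all 1, so H_0 ≅ Z.
  H_1: rank ker ∂_1 − rank ∂_2 = (30 − 9) − 20 = 1, and ∂_2 has invariant factor 2 > 1, so H_1 ≅ Z × Z/2.
  H_2: rank ker ∂_2 − rank ∂_3 = (20 − 20) − 0 = 0, and there is no ∂_3, so H_2 ≅ 0.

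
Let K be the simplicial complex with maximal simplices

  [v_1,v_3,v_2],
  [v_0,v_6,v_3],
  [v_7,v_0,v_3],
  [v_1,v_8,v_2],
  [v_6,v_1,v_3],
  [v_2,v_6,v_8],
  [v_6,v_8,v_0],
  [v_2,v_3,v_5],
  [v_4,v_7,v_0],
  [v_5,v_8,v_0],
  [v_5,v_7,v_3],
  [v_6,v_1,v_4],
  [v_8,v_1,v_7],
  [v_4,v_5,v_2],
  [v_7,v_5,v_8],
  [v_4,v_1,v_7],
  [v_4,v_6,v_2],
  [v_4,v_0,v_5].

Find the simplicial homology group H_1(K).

H_1 ≅ Z ⊕ Z/2Z.

Order the vertices as v_0 < v_1 < v_2 < v_3 < v_4 < v_5 < v_6 < v_7 < v_8. Listing each simplex with vertices in this order, K has dimension 2 with simplices:

  0-simplices (9): [v_0], [v_1], [v_2], [v_3], [v_4], [v_5], [v_6], [v_7], [v_8]
  1-simplices (27): (27 of them)
  2-simplices (18): (18 of them)

so the chain groups are C_0 ≅ Z^9, C_1 ≅ Z^27, C_2 ≅ Z^18.

The boundary map ∂_1: C_1 → C_0 sends each edge [p,q] (with p < q) to q − p. For instance
  ∂[v_4,v_5] = [v_5] − [v_4].
This gives a 9×27 integer matrix of rank 8; reducing to Smith normal form yields diagonal entries (1,1,1,1,1,1,1,1).

The boundary map ∂_2: C_2 → C_1 acts by ∂[p,q,r] = [q,r] − [p,r] + [p,q]. For instance
  ∂[v_1,v_4,v_6] = [v_4,v_6] − [v_1,v_6] + [v_1,v_4],
  ∂[v_2,v_4,v_5] = [v_4,v_5] − [v_2,v_5] + [v_2,v_4].
The 27×18 boundary matrix has rank 18 and Smith normal form diag(1,1,1,1,1,1,1,1,1,1,1,1,1,1,1,1,1,2).

From H_k ≅ ker(∂_k) / im(∂_{k+1}) we obtain:

  H_1: rank ker ∂_1 − rank ∂_2 = (27 − 8) − 18 = 1, and ∂_2 has invariant factor 2 > 1, so H_1 ≅ Z ⊕ Z/2Z.

(K is a triangulation of the Klein bottle.)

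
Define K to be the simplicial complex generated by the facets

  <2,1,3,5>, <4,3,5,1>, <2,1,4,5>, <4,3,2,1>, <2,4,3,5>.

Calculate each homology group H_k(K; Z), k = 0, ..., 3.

Take the total order 1 < 2 < 3 < 4 < 5 on the vertex set. Then K (dimension 3) consists of the simplices:

  0-simplices (5): [1], [2], [3], [4], [5]
  1-simplices (10): [1,2], [1,3], [1,4], [1,5], [2,3], [2,4], [2,5], [3,4], [3,5], [4,5]
  2-simplices (10): [1,2,3], [1,2,4], [1,2,5], [1,3,4], [1,3,5], [1,4,5], [2,3,4], [2,3,5], [2,4,5], [3,4,5]
  3-simplices (5): [1,2,3,4], [1,2,3,5], [1,2,4,5], [1,3,4,5], [2,3,4,5]

giving chain groups C_0 ≅ Z^5, C_1 ≅ Z^10, C_2 ≅ Z^10, C_3 ≅ Z^5.

∂_1: C_1 → C_0 sends each edge [p,q] (with p < q) to q − p. For instance
  ∂[3,5] = [5] − [3].
The 5×10 boundary matrix has rank 4 and Smith normal form diag(1,1,1,1).

Boundary ∂_2: C_2 → C_1 acts by ∂[p,q,r] = [q,r] − [p,r] + [p,q]. For instance
  ∂[1,4,5] = [4,5] − [1,5] + [1,4],
  ∂[1,2,4] = [2,4] − [1,4] + [1,2].
This gives a 10×10 integer matrix of rank 6; reducing to Smith normal form yields diagonal entries (1,1,1,1,1,1).

The boundary map ∂_3: C_3 → C_2 sends each 3-simplex σ to the alternating sum Σ_i (−1)^i (σ with its i-th vertex removed). For instance
  ∂[2,3,4,5] = [3,4,5] − [2,4,5] + [2,3,5] − [2,3,4],
  ∂[1,2,3,5] = [2,3,5] − [1,3,5] + [1,2,5] − [1,2,3].
As a 10×5 matrix over Z this has rank 4, with invariant factors (1,1,1,1).

Computing H_k = (kernel of ∂_k) / (image of ∂_{k+1}):

  H_0: rank C_0 − rank ∂_1 = 5 − 4 = 1, and the invariant factors of ∂_1 are all 1, so H_0 = Z.
  H_1: rank ker ∂_1 − rank ∂_2 = (10 − 4) − 6 = 0, and the invariant factors of ∂_2 are all 1, so H_1 = 0.
  H_2: rank ker ∂_2 − rank ∂_3 = (10 − 6) − 4 = 0, and the invariant factors of ∂_3 are all 1, so H_2 = 0.
  H_3: rank ker ∂_3 − rank ∂_4 = (5 − 4) − 0 = 1, and there is no ∂_4, so H_3 = Z.

H_0 = Z,  H_1 = 0,  H_2 = 0,  H_3 = Z.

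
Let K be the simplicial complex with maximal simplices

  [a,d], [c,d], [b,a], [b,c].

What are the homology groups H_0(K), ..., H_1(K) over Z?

We work with the vertex ordering a < b < c < d. The simplices of K, each written with vertices in increasing order, are:

  0-simplices (4): a, b, c, d
  1-simplices (4): ab, ad, bc, cd

so the chain groups are C_0 ≅ Z^4, C_1 ≅ Z^4.

The boundary map ∂_1: C_1 → C_0 maps an edge to its endpoints' difference, ∂[p,q] = q − p.
The 4×4 boundary matrix has rank 3 and Smith normal form diag(1,1,1).

Now H_k = ker ∂_k / im ∂_{k+1}, so:

  H_0: rank C_0 − rank ∂_1 = 4 − 3 = 1, and the invariant factors of ∂_1 are all 1, so H_0 = Z.
  H_1: rank ker ∂_1 − rank ∂_2 = (4 − 3) − 0 = 1, and there is no ∂_2, so H_1 = Z.

(K is a triangulation of the circle S^1.)

H_0 = Z,  H_1 = Z.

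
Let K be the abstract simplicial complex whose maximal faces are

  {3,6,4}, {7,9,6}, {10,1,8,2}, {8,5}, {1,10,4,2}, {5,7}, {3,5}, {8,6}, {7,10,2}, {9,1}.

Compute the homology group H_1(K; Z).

Order the vertices as 1 < 2 < 3 < 4 < 5 < 6 < 7 < 8 < 9 < 10. Listing each simplex with vertices in this order, K has dimension 3 with simplices:

  0-simplices (10): [1], [2], [3], [4], [5], [6], [7], [8], [9], [10]
  1-simplices (22): [1,2], [1,4], [1,8], [1,9], [1,10], [2,4], [2,7], [2,8], [2,10], [3,4], [3,5], [3,6], [4,6], [4,10], [5,7], [5,8], [6,7], [6,8], [6,9], [7,9], [7,10], [8,10]
  2-simplices (10): [1,2,4], [1,2,8], [1,2,10], [1,4,10], [1,8,10], [2,4,10], [2,7,10], [2,8,10], [3,4,6], [6,7,9]
  3-simplices (2): [1,2,4,10], [1,2,8,10]

so the chain groups are C_0 ≅ Z^10, C_1 ≅ Z^22, C_2 ≅ Z^10, C_3 ≅ Z^2.

Boundary ∂_1: C_1 → C_0 sends each edge [p,q] (with p < q) to q − p.
The resulting 10×22 matrix has rank 9, and its Smith normal form has invariant factors (1,1,1,1,1,1,1,1,1).

Boundary ∂_2: C_2 → C_1 sends each 2-simplex [p,q,r] to [q,r] − [p,r] + [p,q]. For instance
  ∂[1,4,10] = [4,10] − [1,10] + [1,4],
  ∂[1,2,10] = [2,10] − [1,10] + [1,2].
As a 22×10 matrix over Z this has rank 8, with invariant factors (1,1,1,1,1,1,1,1).

Boundary ∂_3: C_3 → C_2 sends each 3-simplex σ to the alternating sum Σ_i (−1)^i (σ with its i-th vertex removed). For instance
  ∂[1,2,4,10] = [2,4,10] − [1,4,10] + [1,2,10] − [1,2,4],
  ∂[1,2,8,10] = [2,8,10] − [1,8,10] + [1,2,10] − [1,2,8].
As a 10×2 matrix over Z this has rank 2, with invariant factors (1,1).

Reading off H_k = ker ∂_k / im ∂_{k+1}:

  H_1: rank ker ∂_1 − rank ∂_2 = (22 − 9) − 8 = 5, and the invariant factors of ∂_2 are all 1, so H_1 = Z^5.

H_1 = Z^5.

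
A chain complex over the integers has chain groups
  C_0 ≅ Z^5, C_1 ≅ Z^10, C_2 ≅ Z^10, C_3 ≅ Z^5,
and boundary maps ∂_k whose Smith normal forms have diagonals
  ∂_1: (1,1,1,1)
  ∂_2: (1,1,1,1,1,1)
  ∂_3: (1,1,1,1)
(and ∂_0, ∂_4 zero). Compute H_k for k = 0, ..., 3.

H_0: b_0 = 5 − 0 − 4 = 1; torsion from ∂_1 factors > 1: none. So H_0 ≅ Z.
H_1: b_1 = 10 − 4 − 6 = 0; torsion from ∂_2 factors > 1: none. So H_1 ≅ 0.
H_2: b_2 = 10 − 6 − 4 = 0; torsion from ∂_3 factors > 1: none. So H_2 ≅ 0.
H_3: b_3 = 5 − 4 − 0 = 1; torsion from ∂_4 factors > 1: none. So H_3 ≅ Z.

H_0 ≅ Z,  H_1 = 0,  H_2 = 0,  H_3 ≅ Z.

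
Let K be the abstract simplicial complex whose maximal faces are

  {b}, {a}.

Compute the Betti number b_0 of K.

Fix the vertex order a < b and write every simplex with vertices in increasing order. Then dim K = 0 and the simplices of K are:

  0-simplices (2): a, b

giving chain groups C_0 ≅ Z^2.

From H_k ≅ ker(∂_k) / im(∂_{k+1}) we obtain:

  H_0: rank C_0 − rank ∂_1 = 2 − 0 = 2, and there is no ∂_1, so H_0 ≅ Z^2.

(K is a triangulation of a set of 2 points.)

Hence the Betti numbers are b_0 = 2.

b_0 = 2.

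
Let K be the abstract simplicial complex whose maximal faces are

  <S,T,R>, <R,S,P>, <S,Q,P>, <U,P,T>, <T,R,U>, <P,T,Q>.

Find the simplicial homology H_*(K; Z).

K has 6 vertices, 12 edges, 6 triangles.
rank ∂_0 = 0, rank ∂_1 = 5 ⇒ b_0 = 6 − 0 − 5 = 1; all invariant factors of ∂_1 are 1 so no torsion. So H_0 ≅ Z.
rank ∂_1 = 5, rank ∂_2 = 6 ⇒ b_1 = 12 − 5 − 6 = 1; all invariant factors of ∂_2 are 1 so no torsion. So H_1 ≅ Z.
rank ∂_2 = 6, rank ∂_3 = 0 ⇒ b_2 = 6 − 6 − 0 = 0. So H_2 ≅ 0.

H_0 = Z,  H_1 = Z,  H_2 = 0.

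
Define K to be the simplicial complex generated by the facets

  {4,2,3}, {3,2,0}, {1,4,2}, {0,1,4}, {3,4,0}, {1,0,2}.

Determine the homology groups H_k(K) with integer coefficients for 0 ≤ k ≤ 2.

H_0 ≅ Z,  H_1 = 0,  H_2 ≅ Z.

Fix the vertex order 0 < 1 < 2 < 3 < 4 and write every simplex with vertices in increasing order. Then dim K = 2 and the simplices of K are:

  0-simplices (5): [0], [1], [2], [3], [4]
  1-simplices (9): [0,1], [0,2], [0,3], [0,4], [1,2], [1,4], [2,3], [2,4], [3,4]
  2-simplices (6): [0,1,2], [0,1,4], [0,2,3], [0,3,4], [1,2,4], [2,3,4]

so the chain groups are C_0 ≅ Z^5, C_1 ≅ Z^9, C_2 ≅ Z^6.

Boundary ∂_1: C_1 → C_0 maps an edge to its endpoints' difference, ∂[p,q] = q − p. For instance
  ∂[0,4] = [4] − [0].
This gives a 5×9 integer matrix of rank 4; reducing to Smith normal form yields diagonal entries (1,1,1,1).

∂_2: C_2 → C_1 acts by ∂[p,q,r] = [q,r] − [p,r] + [p,q]. For instance
  ∂[0,1,2] = [1,2] − [0,2] + [0,1],
  ∂[1,2,4] = [2,4] − [1,4] + [1,2].
The resulting 9×6 matrix has rank 5, and its Smith normal form has invariant factors (1,1,1,1,1).

Now H_k = ker ∂_k / im ∂_{k+1}, so:

  H_0: rank C_0 − rank ∂_1 = 5 − 4 = 1, and the invariant factors of ∂_1 are all 1, so H_0 = Z.
  H_1: rank ker ∂_1 − rank ∂_2 = (9 − 4) − 5 = 0, and the invariant factors of ∂_2 are all 1, so H_1 = 0.
  H_2: rank ker ∂_2 − rank ∂_3 = (6 − 5) − 0 = 1, and there is no ∂_3, so H_2 = Z.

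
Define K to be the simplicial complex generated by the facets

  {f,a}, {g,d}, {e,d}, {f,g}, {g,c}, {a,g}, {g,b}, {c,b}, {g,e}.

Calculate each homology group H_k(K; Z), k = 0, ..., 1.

H_0 = Z,  H_1 = Z^3.

Take the total order a < b < c < d < e < f < g on the vertex set. Then K (dimension 1) consists of the simplices:

  0-simplices (7): a, b, c, d, e, f, g
  1-simplices (9): af, ag, bc, bg, cg, de, dg, eg, fg

Hence C_0 ≅ Z^7, C_1 ≅ Z^9.

The boundary map ∂_1: C_1 → C_0 maps an edge to its endpoints' difference, ∂[p,q] = q − p.
This gives a 7×9 integer matrix of rank 6; reducing to Smith normal form yields diagonal entries (1,1,1,1,1,1).

Reading off H_k = ker ∂_k / im ∂_{k+1}:

  H_0: rank C_0 − rank ∂_1 = 7 − 6 = 1, and the invariant factors of ∂_1 are all 1, so H_0 = Z.
  H_1: rank ker ∂_1 − rank ∂_2 = (9 − 6) − 0 = 3, and there is no ∂_2, so H_1 = Z^3.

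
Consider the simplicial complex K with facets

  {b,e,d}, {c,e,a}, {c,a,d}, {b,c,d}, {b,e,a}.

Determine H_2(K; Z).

H_2 ≅ 0.

Take the total order a < b < c < d < e on the vertex set. Then K (dimension 2) consists of the simplices:

  0-simplices (5): a, b, c, d, e
  1-simplices (10): ab, ac, ad, ae, bc, bd, be, cd, ce, de
  2-simplices (5): abe, acd, ace, bcd, bde

giving chain groups C_0 ≅ Z^5, C_1 ≅ Z^10, C_2 ≅ Z^5.

∂_1: C_1 → C_0 sends each edge [p,q] (with p < q) to q − p. For instance
  ∂cd = d − c.
The resulting 5×10 matrix has rank 4, and its Smith normal form has invariant factors (1,1,1,1).

The boundary map ∂_2: C_2 → C_1 maps a triangle to the signed sum of its edges. For instance
  ∂acd = cd − ad + ac,
  ∂bde = de − be + bd.
This gives a 10×5 integer matrix of rank 5; reducing to Smith normal form yields diagonal entries (1,1,1,1,1).

Computing H_k = (kernel of ∂_k) / (image of ∂_{k+1}):

  H_2: rank ker ∂_2 − rank ∂_3 = (5 − 5) − 0 = 0, and there is no ∂_3, so H_2 ≅ 0.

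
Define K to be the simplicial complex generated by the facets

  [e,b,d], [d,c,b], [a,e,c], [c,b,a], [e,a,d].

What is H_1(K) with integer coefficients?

H_1 ≅ Z.

We work with the vertex ordering a < b < c < d < e. The simplices of K, each written with vertices in increasing order, are:

  0-simplices (5): a, b, c, d, e
  1-simplices (10): ab, ac, ad, ae, bc, bd, be, cd, ce, de
  2-simplices (5): abc, ace, ade, bcd, bde

so the chain groups are C_0 ≅ Z^5, C_1 ≅ Z^10, C_2 ≅ Z^5.

∂_1: C_1 → C_0 maps an edge to its endpoints' difference, ∂[p,q] = q − p. For instance
  ∂de = e − d.
The resulting 5×10 matrix has rank 4, and its Smith normal form has invariant factors (1,1,1,1).

The boundary map ∂_2: C_2 → C_1 maps a triangle to the signed sum of its edges. For instance
  ∂bcd = cd − bd + bc,
  ∂ade = de − ae + ad.
The resulting 10×5 matrix has rank 5, and its Smith normal form has invariant factors (1,1,1,1,1).

Computing H_k = (kernel of ∂_k) / (image of ∂_{k+1}):

  H_1: rank ker ∂_1 − rank ∂_2 = (10 − 4) − 5 = 1, and the invariant factors of ∂_2 are all 1, so H_1 = Z.

(K is a triangulation of the Möbius band.)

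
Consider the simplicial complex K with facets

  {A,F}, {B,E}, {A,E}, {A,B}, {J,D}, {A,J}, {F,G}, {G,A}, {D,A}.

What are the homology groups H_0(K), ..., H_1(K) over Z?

Fix the vertex order A < B < D < E < F < G < J and write every simplex with vertices in increasing order. Then dim K = 1 and the simplices of K are:

  0-simplices (7): A, B, D, E, F, G, J
  1-simplices (9): AB, AD, AE, AF, AG, AJ, BE, DJ, FG

so the chain groups are C_0 ≅ Z^7, C_1 ≅ Z^9.

∂_1: C_1 → C_0 maps an edge to its endpoints' difference, ∂[p,q] = q − p. For instance
  ∂AJ = J − A.
The 7×9 boundary matrix has rank 6 and Smith normal form diag(1,1,1,1,1,1).

Now H_k = ker ∂_k / im ∂_{k+1}, so:

  H_0: rank C_0 − rank ∂_1 = 7 − 6 = 1, and the invariant factors of ∂_1 are all 1, so H_0 = Z.
  H_1: rank ker ∂_1 − rank ∂_2 = (9 − 6) − 0 = 3, and there is no ∂_2, so H_1 = Z^3.

As a check, the Euler characteristic is 7 − 9 = -2, which agrees with 1 − 3 = -2.

H_0 ≅ Z,  H_1 ≅ Z^3.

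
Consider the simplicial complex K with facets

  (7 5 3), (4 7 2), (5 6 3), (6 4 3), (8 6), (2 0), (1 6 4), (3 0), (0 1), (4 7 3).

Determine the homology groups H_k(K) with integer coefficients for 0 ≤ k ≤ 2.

Order the vertices as 0 < 1 < 2 < 3 < 4 < 5 < 6 < 7 < 8. Listing each simplex with vertices in this order, K has dimension 2 with simplices:

  0-simplices (9): [0], [1], [2], [3], [4], [5], [6], [7], [8]
  1-simplices (16): [0,1], [0,2], [0,3], [1,4], [1,6], [2,4], [2,7], [3,4], [3,5], [3,6], [3,7], [4,6], [4,7], [5,6], [5,7], [6,8]
  2-simplices (6): [1,4,6], [2,4,7], [3,4,6], [3,4,7], [3,5,6], [3,5,7]

giving chain groups C_0 ≅ Z^9, C_1 ≅ Z^16, C_2 ≅ Z^6.

∂_1: C_1 → C_0 sends each edge [p,q] (with p < q) to q − p. For instance
  ∂[4,7] = [7] − [4].
As a 9×16 matrix over Z this has rank 8, with invariant factors (1,1,1,1,1,1,1,1).

The boundary map ∂_2: C_2 → C_1 maps a triangle to the signed sum of its edges. For instance
  ∂[3,4,6] = [4,6] − [3,6] + [3,4],
  ∂[3,5,7] = [5,7] − [3,7] + [3,5].
As a 16×6 matrix over Z this has rank 6, with invariant factors (1,1,1,1,1,1).

From H_k ≅ ker(∂_k) / im(∂_{k+1}) we obtain:

  H_0: rank C_0 − rank ∂_1 = 9 − 8 = 1, and the invariant factors of ∂_1 are all 1, so H_0 = Z.
  H_1: rank ker ∂_1 − rank ∂_2 = (16 − 8) − 6 = 2, and the invariant factors of ∂_2 are all 1, so H_1 = Z^2.
  H_2: rank ker ∂_2 − rank ∂_3 = (6 − 6) − 0 = 0, and there is no ∂_3, so H_2 = 0.

As a check, the Euler characteristic is 9 − 16 + 6 = -1, which agrees with 1 − 2 + 0 = -1.

H_0 ≅ Z,  H_1 ≅ Z^2,  H_2 = 0.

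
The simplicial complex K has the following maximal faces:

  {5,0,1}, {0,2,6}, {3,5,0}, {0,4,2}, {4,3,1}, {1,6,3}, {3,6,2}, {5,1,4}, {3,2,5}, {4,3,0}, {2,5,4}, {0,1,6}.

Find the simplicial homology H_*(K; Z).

We work with the vertex ordering 0 < 1 < 2 < 3 < 4 < 5 < 6. The simplices of K, each written with vertices in increasing order, are:

  0-simplices (7): [0], [1], [2], [3], [4], [5], [6]
  1-simplices (18): [0,1], [0,2], [0,3], [0,4], [0,5], [0,6], [1,3], [1,4], [1,5], [1,6], [2,3], [2,4], [2,5], [2,6], [3,4], [3,5], [3,6], [4,5]
  2-simplices (12): [0,1,5], [0,1,6], [0,2,4], [0,2,6], [0,3,4], [0,3,5], [1,3,4], [1,3,6], [1,4,5], [2,3,5], [2,3,6], [2,4,5]

Hence C_0 ≅ Z^7, C_1 ≅ Z^18, C_2 ≅ Z^12.

∂_1: C_1 → C_0 is given by ∂[p,q] = [q] − [p]. For instance
  ∂[0,4] = [4] − [0].
This gives a 7×18 integer matrix of rank 6; reducing to Smith normal form yields diagonal entries (1,1,1,1,1,1).

Boundary ∂_2: C_2 → C_1 maps a triangle to the signed sum of its edges. For instance
  ∂[1,4,5] = [4,5] − [1,5] + [1,4],
  ∂[0,1,5] = [1,5] − [0,5] + [0,1].
The resulting 18×12 matrix has rank 12, and its Smith normal form has invariant factors (1,1,1,1,1,1,1,1,1,1,1,2).

Computing H_k = (kernel of ∂_k) / (image of ∂_{k+1}):

  H_0: rank C_0 − rank ∂_1 = 7 − 6 = 1, and the invariant factors of ∂_1 are all 1, so H_0 = Z.
  H_1: rank ker ∂_1 − rank ∂_2 = (18 − 6) − 12 = 0, and ∂_2 has invariant factor 2 > 1, so H_1 = Z_2.
  H_2: rank ker ∂_2 − rank ∂_3 = (12 − 12) − 0 = 0, and there is no ∂_3, so H_2 = 0.

H_0 = Z,  H_1 = Z_2,  H_2 = 0.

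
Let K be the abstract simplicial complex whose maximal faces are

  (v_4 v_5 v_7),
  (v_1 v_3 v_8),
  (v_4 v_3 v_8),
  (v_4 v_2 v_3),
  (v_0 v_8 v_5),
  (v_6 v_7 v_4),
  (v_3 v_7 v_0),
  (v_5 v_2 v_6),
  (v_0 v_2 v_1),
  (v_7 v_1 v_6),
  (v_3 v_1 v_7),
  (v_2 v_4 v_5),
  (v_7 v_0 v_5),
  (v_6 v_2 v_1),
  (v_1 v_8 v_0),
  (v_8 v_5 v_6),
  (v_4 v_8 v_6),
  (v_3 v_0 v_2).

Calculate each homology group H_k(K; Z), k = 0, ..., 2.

H_0 = Z,  H_1 = Z ⊕ Z_2,  H_2 = 0.

Fix the vertex order v_0 < v_1 < v_2 < v_3 < v_4 < v_5 < v_6 < v_7 < v_8 and write every simplex with vertices in increasing order. Then dim K = 2 and the simplices of K are:

  0-simplices (9): [v_0], [v_1], [v_2], [v_3], [v_4], [v_5], [v_6], [v_7], [v_8]
  1-simplices (27): (27 of them)
  2-simplices (18): (18 of them)

so the chain groups are C_0 ≅ Z^9, C_1 ≅ Z^27, C_2 ≅ Z^18.

Boundary ∂_1: C_1 → C_0 is given by ∂[p,q] = [q] − [p].
As a 9×27 matrix over Z this has rank 8, with invariant factors (1,1,1,1,1,1,1,1).

Boundary ∂_2: C_2 → C_1 maps a triangle to the signed sum of its edges. For instance
  ∂[v_1,v_3,v_7] = [v_3,v_7] − [v_1,v_7] + [v_1,v_3],
  ∂[v_5,v_6,v_8] = [v_6,v_8] − [v_5,v_8] + [v_5,v_6].
As a 27×18 matrix over Z this has rank 18, with invariant factors (1,1,1,1,1,1,1,1,1,1,1,1,1,1,1,1,1,2).

Now H_k = ker ∂_k / im ∂_{k+1}, so:

  H_0: rank C_0 − rank ∂_1 = 9 − 8 = 1, and the invariant factors of ∂_1 are all 1, so H_0 = Z.
  H_1: rank ker ∂_1 − rank ∂_2 = (27 − 8) − 18 = 1, and ∂_2 has invariant factor 2 > 1, so H_1 = Z ⊕ Z_2.
  H_2: rank ker ∂_2 − rank ∂_3 = (18 − 18) − 0 = 0, and there is no ∂_3, so H_2 = 0.

As a check, the Euler characteristic is 9 − 27 + 18 = 0, which agrees with 1 − 1 + 0 = 0.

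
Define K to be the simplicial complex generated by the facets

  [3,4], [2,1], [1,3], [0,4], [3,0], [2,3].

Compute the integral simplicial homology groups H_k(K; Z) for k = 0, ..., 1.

Take the total order 0 < 1 < 2 < 3 < 4 on the vertex set. Then K (dimension 1) consists of the simplices:

  0-simplices (5): [0], [1], [2], [3], [4]
  1-simplices (6): [0,3], [0,4], [1,2], [1,3], [2,3], [3,4]

giving chain groups C_0 ≅ Z^5, C_1 ≅ Z^6.

∂_1: C_1 → C_0 sends each edge [p,q] (with p < q) to q − p. For instance
  ∂[0,4] = [4] − [0].
The resulting 5×6 matrix has rank 4, and its Smith normal form has invariant factors (1,1,1,1).

Now H_k = ker ∂_k / im ∂_{k+1}, so:

  H_0: rank C_0 − rank ∂_1 = 5 − 4 = 1, and the invariant factors of ∂_1 are all 1, so H_0 ≅ Z.
  H_1: rank ker ∂_1 − rank ∂_2 = (6 − 4) − 0 = 2, and there is no ∂_2, so H_1 ≅ Z^2.

As a check, the Euler characteristic is 5 − 6 = -1, which agrees with 1 − 2 = -1.

H_0 = Z,  H_1 = Z^2.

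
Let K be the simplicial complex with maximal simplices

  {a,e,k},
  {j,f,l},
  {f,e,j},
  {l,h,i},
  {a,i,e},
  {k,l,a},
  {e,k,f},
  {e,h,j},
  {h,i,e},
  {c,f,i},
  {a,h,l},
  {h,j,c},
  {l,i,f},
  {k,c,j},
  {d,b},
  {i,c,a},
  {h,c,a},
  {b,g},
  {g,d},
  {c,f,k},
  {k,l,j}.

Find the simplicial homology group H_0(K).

Fix the vertex order a < b < c < d < e < f < g < h < i < j < k < l and write every simplex with vertices in increasing order. Then dim K = 2 and the simplices of K are:

  0-simplices (12): a, b, c, d, e, f, g, h, i, j, k, l
  1-simplices (30): ac, ae, ah, ai, ak, al, bd, bg, cf, ch, ci, cj, ck, dg, ef, eh, ei, ej, ek, fi, fj, fk, fl, hi, hj, hl, il, jk, jl, kl
  2-simplices (18): ach, aci, aei, aek, ahl, akl, cfi, cfk, chj, cjk, efj, efk, ehi, ehj, fil, fjl, hil, jkl

giving chain groups C_0 ≅ Z^12, C_1 ≅ Z^30, C_2 ≅ Z^18.

∂_1: C_1 → C_0 maps an edge to its endpoints' difference, ∂[p,q] = q − p.
The resulting 12×30 matrix has rank 10, and its Smith normal form has invariant factors (1,1,1,1,1,1,1,1,1,1).

∂_2: C_2 → C_1 acts by ∂[p,q,r] = [q,r] − [p,r] + [p,q]. For instance
  ∂akl = kl − al + ak,
  ∂ehj = hj − ej + eh.
The resulting 30×18 matrix has rank 18, and its Smith normal form has invariant factors (1,1,1,1,1,1,1,1,1,1,1,1,1,1,1,1,1,2).

Computing H_k = (kernel of ∂_k) / (image of ∂_{k+1}):

  H_0: rank C_0 − rank ∂_1 = 12 − 10 = 2, and the invariant factors of ∂_1 are all 1, so H_0 ≅ Z^2.

H_0 ≅ Z^2.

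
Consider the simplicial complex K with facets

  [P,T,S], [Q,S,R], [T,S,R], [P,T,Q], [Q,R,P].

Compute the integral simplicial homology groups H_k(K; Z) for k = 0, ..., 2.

We work with the vertex ordering P < Q < R < S < T. The simplices of K, each written with vertices in increasing order, are:

  0-simplices (5): P, Q, R, S, T
  1-simplices (10): PQ, PR, PS, PT, QR, QS, QT, RS, RT, ST
  2-simplices (5): PQR, PQT, PST, QRS, RST

so the chain groups are C_0 ≅ Z^5, C_1 ≅ Z^10, C_2 ≅ Z^5.

The boundary map ∂_1: C_1 → C_0 maps an edge to its endpoints' difference, ∂[p,q] = q − p.
As a 5×10 matrix over Z this has rank 4, with invariant factors (1,1,1,1).

The boundary map ∂_2: C_2 → C_1 acts by ∂[p,q,r] = [q,r] − [p,r] + [p,q]. For instance
  ∂QRS = RS − QS + QR,
  ∂PQR = QR − PR + PQ.
As a 10×5 matrix over Z this has rank 5, with invariant factors (1,1,1,1,1).

Reading off H_k = ker ∂_k / im ∂_{k+1}:

  H_0: rank C_0 − rank ∂_1 = 5 − 4 = 1, and the invariant factors of ∂_1 are all 1, so H_0 ≅ Z.
  H_1: rank ker ∂_1 − rank ∂_2 = (10 − 4) − 5 = 1, and the invariant factors of ∂_2 are all 1, so H_1 ≅ Z.
  H_2: rank ker ∂_2 − rank ∂_3 = (5 − 5) − 0 = 0, and there is no ∂_3, so H_2 ≅ 0.

As a check, the Euler characteristic is 5 − 10 + 5 = 0, which agrees with 1 − 1 + 0 = 0.
(K is a triangulation of the Möbius band.)

H_0 ≅ Z,  H_1 ≅ Z,  H_2 = 0.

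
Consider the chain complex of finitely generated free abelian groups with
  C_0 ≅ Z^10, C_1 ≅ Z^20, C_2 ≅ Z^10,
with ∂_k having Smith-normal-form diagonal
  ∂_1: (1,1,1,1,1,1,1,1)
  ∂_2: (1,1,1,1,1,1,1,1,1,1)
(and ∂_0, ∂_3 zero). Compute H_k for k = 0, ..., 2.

H_0: b_0 = 10 − 0 − 8 = 2; torsion from ∂_1 factors > 1: none. So H_0 ≅ Z^2.
H_1: b_1 = 20 − 8 − 10 = 2; torsion from ∂_2 factors > 1: none. So H_1 ≅ Z^2.
H_2: b_2 = 10 − 10 − 0 = 0; torsion from ∂_3 factors > 1: none. So H_2 ≅ 0.

H_0 ≅ Z^2,  H_1 ≅ Z^2,  H_2 = 0.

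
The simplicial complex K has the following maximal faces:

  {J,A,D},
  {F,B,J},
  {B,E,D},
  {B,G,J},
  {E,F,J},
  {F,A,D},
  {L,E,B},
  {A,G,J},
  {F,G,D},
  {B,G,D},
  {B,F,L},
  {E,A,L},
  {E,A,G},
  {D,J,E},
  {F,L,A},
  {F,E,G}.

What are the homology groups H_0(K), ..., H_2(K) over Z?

Order the vertices as A < B < D < E < F < G < J < L. Listing each simplex with vertices in this order, K has dimension 2 with simplices:

  0-simplices (8): A, B, D, E, F, G, J, L
  1-simplices (24): AD, AE, AF, AG, AJ, AL, BD, BE, BF, BG, BJ, BL, DE, DF, DG, DJ, EF, EG, EJ, EL, FG, FJ, FL, GJ
  2-simplices (16): ADF, ADJ, AEG, AEL, AFL, AGJ, BDE, BDG, BEL, BFJ, BFL, BGJ, DEJ, DFG, EFG, EFJ

so the chain groups are C_0 ≅ Z^8, C_1 ≅ Z^24, C_2 ≅ Z^16.

∂_1: C_1 → C_0 maps an edge to its endpoints' difference, ∂[p,q] = q − p.
The resulting 8×24 matrix has rank 7, and its Smith normal form has invariant factors (1,1,1,1,1,1,1).

∂_2: C_2 → C_1 sends each 2-simplex [p,q,r] to [q,r] − [p,r] + [p,q]. For instance
  ∂AEL = EL − AL + AE,
  ∂AGJ = GJ − AJ + AG.
The 24×16 boundary matrix has rank 15 and Smith normal form diag(1,1,1,1,1,1,1,1,1,1,1,1,1,1,1).

From H_k ≅ ker(∂_k) / im(∂_{k+1}) we obtain:

  H_0: rank C_0 − rank ∂_1 = 8 − 7 = 1, and the invariant factors of ∂_1 are all 1, so H_0 ≅ Z.
  H_1: rank ker ∂_1 − rank ∂_2 = (24 − 7) − 15 = 2, and the invariant factors of ∂_2 are all 1, so H_1 ≅ Z^2.
  H_2: rank ker ∂_2 − rank ∂_3 = (16 − 15) − 0 = 1, and there is no ∂_3, so H_2 ≅ Z.

As a check, the Euler characteristic is 8 − 24 + 16 = 0, which agrees with 1 − 2 + 1 = 0.

H_0 = Z,  H_1 = Z^2,  H_2 = Z.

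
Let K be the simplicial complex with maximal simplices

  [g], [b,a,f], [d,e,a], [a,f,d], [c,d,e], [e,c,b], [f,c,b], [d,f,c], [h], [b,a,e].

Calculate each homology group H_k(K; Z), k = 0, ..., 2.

H_0 ≅ Z^3,  H_1 = 0,  H_2 ≅ Z.

We work with the vertex ordering a < b < c < d < e < f < g < h. The simplices of K, each written with vertices in increasing order, are:

  0-simplices (8): a, b, c, d, e, f, g, h
  1-simplices (12): ab, ad, ae, af, bc, be, bf, cd, ce, cf, de, df
  2-simplices (8): abe, abf, ade, adf, bce, bcf, cde, cdf

so the chain groups are C_0 ≅ Z^8, C_1 ≅ Z^12, C_2 ≅ Z^8.

Boundary ∂_1: C_1 → C_0 sends each edge [p,q] (with p < q) to q − p. For instance
  ∂ab = b − a.
The 8×12 boundary matrix has rank 5 and Smith normal form diag(1,1,1,1,1).

∂_2: C_2 → C_1 sends each 2-simplex [p,q,r] to [q,r] − [p,r] + [p,q]. For instance
  ∂adf = df − af + ad,
  ∂abe = be − ae + ab.
The resulting 12×8 matrix has rank 7, and its Smith normal form has invariant factors (1,1,1,1,1,1,1).

Computing H_k = (kernel of ∂_k) / (image of ∂_{k+1}):

  H_0: rank C_0 − rank ∂_1 = 8 − 5 = 3, and the invariant factors of ∂_1 are all 1, so H_0 = Z^3.
  H_1: rank ker ∂_1 − rank ∂_2 = (12 − 5) − 7 = 0, and the invariant factors of ∂_2 are all 1, so H_1 = 0.
  H_2: rank ker ∂_2 − rank ∂_3 = (8 − 7) − 0 = 1, and there is no ∂_3, so H_2 = Z.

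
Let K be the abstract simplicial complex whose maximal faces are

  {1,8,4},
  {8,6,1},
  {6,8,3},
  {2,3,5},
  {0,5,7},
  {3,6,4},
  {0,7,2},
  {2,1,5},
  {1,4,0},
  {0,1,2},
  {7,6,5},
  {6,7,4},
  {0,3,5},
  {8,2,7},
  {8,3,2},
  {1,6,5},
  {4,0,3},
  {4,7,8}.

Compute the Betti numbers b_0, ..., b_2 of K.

Order the vertices as 0 < 1 < 2 < 3 < 4 < 5 < 6 < 7 < 8. Listing each simplex with vertices in this order, K has dimension 2 with simplices:

  0-simplices (9): [0], [1], [2], [3], [4], [5], [6], [7], [8]
  1-simplices (27): (27 of them)
  2-simplices (18): [0,1,2], [0,1,4], [0,2,7], [0,3,4], [0,3,5], [0,5,7], [1,2,5], [1,4,8], [1,5,6], [1,6,8], [2,3,5], [2,3,8], [2,7,8], [3,4,6], [3,6,8], [4,6,7], [4,7,8], [5,6,7]

giving chain groups C_0 ≅ Z^9, C_1 ≅ Z^27, C_2 ≅ Z^18.

Boundary ∂_1: C_1 → C_0 maps an edge to its endpoints' difference, ∂[p,q] = q − p. For instance
  ∂[6,8] = [8] − [6].
As a 9×27 matrix over Z this has rank 8, with invariant factors (1,1,1,1,1,1,1,1).

Boundary ∂_2: C_2 → C_1 maps a triangle to the signed sum of its edges. For instance
  ∂[0,3,5] = [3,5] − [0,5] + [0,3],
  ∂[2,3,8] = [3,8] − [2,8] + [2,3].
This gives a 27×18 integer matrix of rank 18; reducing to Smith normal form yields diagonal entries (1,1,1,1,1,1,1,1,1,1,1,1,1,1,1,1,1,2).

Now H_k = ker ∂_k / im ∂_{k+1}, so:

  H_0: rank C_0 − rank ∂_1 = 9 − 8 = 1, and the invariant factors of ∂_1 are all 1, so H_0 = Z.
  H_1: rank ker ∂_1 − rank ∂_2 = (27 − 8) − 18 = 1, and ∂_2 has invariant factor 2 > 1, so H_1 = Z ⊕ Z/2Z.
  H_2: rank ker ∂_2 − rank ∂_3 = (18 − 18) − 0 = 0, and there is no ∂_3, so H_2 = 0.

(K is a triangulation of the Klein bottle.)

Hence the Betti numbers are b_0 = 1, b_1 = 1, b_2 = 0.

b_0 = 1, b_1 = 1, b_2 = 0.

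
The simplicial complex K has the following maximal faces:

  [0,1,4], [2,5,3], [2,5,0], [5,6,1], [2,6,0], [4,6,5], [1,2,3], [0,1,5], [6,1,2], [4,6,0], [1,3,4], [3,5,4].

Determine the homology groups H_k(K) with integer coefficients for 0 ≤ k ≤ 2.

We work with the vertex ordering 0 < 1 < 2 < 3 < 4 < 5 < 6. The simplices of K, each written with vertices in increasing order, are:

  0-simplices (7): [0], [1], [2], [3], [4], [5], [6]
  1-simplices (18): [0,1], [0,2], [0,4], [0,5], [0,6], [1,2], [1,3], [1,4], [1,5], [1,6], [2,3], [2,5], [2,6], [3,4], [3,5], [4,5], [4,6], [5,6]
  2-simplices (12): [0,1,4], [0,1,5], [0,2,5], [0,2,6], [0,4,6], [1,2,3], [1,2,6], [1,3,4], [1,5,6], [2,3,5], [3,4,5], [4,5,6]

so the chain groups are C_0 ≅ Z^7, C_1 ≅ Z^18, C_2 ≅ Z^12.

The boundary map ∂_1: C_1 → C_0 is given by ∂[p,q] = [q] − [p].
As a 7×18 matrix over Z this has rank 6, with invariant factors (1,1,1,1,1,1).

The boundary map ∂_2: C_2 → C_1 sends each 2-simplex [p,q,r] to [q,r] − [p,r] + [p,q]. For instance
  ∂[0,4,6] = [4,6] − [0,6] + [0,4],
  ∂[3,4,5] = [4,5] − [3,5] + [3,4].
This gives a 18×12 integer matrix of rank 12; reducing to Smith normal form yields diagonal entries (1,1,1,1,1,1,1,1,1,1,1,2).

Now H_k = ker ∂_k / im ∂_{k+1}, so:

  H_0: rank C_0 − rank ∂_1 = 7 − 6 = 1, and the invariant factors of ∂_1 are all 1, so H_0 = Z.
  H_1: rank ker ∂_1 − rank ∂_2 = (18 − 6) − 12 = 0, and ∂_2 has invariant factor 2 > 1, so H_1 = Z/2.
  H_2: rank ker ∂_2 − rank ∂_3 = (12 − 12) − 0 = 0, and there is no ∂_3, so H_2 = 0.

As a check, the Euler characteristic is 7 − 18 + 12 = 1, which agrees with 1 − 0 + 0 = 1.
(K is a triangulation of the real projective plane RP^2.)

H_0 = Z,  H_1 = Z/2,  H_2 = 0.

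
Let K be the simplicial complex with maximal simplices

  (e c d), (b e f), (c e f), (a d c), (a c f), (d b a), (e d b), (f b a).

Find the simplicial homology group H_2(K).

H_2 ≅ Z.

Order the vertices as a < b < c < d < e < f. Listing each simplex with vertices in this order, K has dimension 2 with simplices:

  0-simplices (6): a, b, c, d, e, f
  1-simplices (12): ab, ac, ad, af, bd, be, bf, cd, ce, cf, de, ef
  2-simplices (8): abd, abf, acd, acf, bde, bef, cde, cef

giving chain groups C_0 ≅ Z^6, C_1 ≅ Z^12, C_2 ≅ Z^8.

Boundary ∂_1: C_1 → C_0 sends each edge [p,q] (with p < q) to q − p. For instance
  ∂cf = f − c.
The 6×12 boundary matrix has rank 5 and Smith normal form diag(1,1,1,1,1).

Boundary ∂_2: C_2 → C_1 maps a triangle to the signed sum of its edges. For instance
  ∂abd = bd − ad + ab,
  ∂cde = de − ce + cd.
As a 12×8 matrix over Z this has rank 7, with invariant factors (1,1,1,1,1,1,1).

Computing H_k = (kernel of ∂_k) / (image of ∂_{k+1}):

  H_2: rank ker ∂_2 − rank ∂_3 = (8 − 7) − 0 = 1, and there is no ∂_3, so H_2 ≅ Z.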